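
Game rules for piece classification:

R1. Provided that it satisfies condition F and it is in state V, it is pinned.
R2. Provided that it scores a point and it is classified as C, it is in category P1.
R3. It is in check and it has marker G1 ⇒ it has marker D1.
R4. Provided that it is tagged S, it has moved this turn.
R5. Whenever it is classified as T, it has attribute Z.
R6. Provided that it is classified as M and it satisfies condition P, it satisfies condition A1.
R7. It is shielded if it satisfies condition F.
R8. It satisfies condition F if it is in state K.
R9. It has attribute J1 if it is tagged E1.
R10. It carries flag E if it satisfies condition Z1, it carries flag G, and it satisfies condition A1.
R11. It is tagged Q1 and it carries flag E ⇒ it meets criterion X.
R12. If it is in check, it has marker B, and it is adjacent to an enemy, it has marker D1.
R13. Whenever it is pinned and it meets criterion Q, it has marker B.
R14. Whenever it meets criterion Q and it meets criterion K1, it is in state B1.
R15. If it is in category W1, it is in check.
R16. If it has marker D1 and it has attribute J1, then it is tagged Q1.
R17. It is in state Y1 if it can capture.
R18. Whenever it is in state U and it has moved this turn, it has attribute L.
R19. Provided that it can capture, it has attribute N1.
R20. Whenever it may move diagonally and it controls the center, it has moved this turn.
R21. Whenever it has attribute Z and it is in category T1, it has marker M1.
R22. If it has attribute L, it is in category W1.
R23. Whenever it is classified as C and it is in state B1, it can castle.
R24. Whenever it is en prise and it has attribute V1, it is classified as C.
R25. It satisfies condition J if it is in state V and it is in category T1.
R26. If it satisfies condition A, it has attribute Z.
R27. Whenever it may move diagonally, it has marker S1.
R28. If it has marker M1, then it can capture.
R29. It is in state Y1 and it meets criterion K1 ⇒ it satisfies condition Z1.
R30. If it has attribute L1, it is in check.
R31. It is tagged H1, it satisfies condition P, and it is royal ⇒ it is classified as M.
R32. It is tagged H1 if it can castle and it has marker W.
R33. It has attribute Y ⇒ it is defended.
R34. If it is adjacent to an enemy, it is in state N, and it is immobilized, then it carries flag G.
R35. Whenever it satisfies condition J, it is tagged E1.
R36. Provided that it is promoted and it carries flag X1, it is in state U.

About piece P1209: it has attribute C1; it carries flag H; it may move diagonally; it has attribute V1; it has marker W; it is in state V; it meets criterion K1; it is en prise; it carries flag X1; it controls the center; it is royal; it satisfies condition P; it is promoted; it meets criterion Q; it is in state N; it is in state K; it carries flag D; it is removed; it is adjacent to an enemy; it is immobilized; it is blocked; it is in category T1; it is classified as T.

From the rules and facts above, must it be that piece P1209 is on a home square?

Forward chaining from the given facts derives: has attribute Z, satisfies condition F, is in state B1, has moved this turn, has marker M1, is classified as C, satisfies condition J, has marker S1, can capture, carries flag G, is tagged E1, is in state U, is pinned, is shielded, has attribute J1, has marker B, is in state Y1, has attribute L, has attribute N1, is in category W1, can castle, satisfies condition Z1, is tagged H1, is in check, is classified as M, satisfies condition A1, carries flag E, has marker D1, is tagged Q1, meets criterion X.
No rule has "it is on a home square" as its conclusion, and it is not among the given facts.

No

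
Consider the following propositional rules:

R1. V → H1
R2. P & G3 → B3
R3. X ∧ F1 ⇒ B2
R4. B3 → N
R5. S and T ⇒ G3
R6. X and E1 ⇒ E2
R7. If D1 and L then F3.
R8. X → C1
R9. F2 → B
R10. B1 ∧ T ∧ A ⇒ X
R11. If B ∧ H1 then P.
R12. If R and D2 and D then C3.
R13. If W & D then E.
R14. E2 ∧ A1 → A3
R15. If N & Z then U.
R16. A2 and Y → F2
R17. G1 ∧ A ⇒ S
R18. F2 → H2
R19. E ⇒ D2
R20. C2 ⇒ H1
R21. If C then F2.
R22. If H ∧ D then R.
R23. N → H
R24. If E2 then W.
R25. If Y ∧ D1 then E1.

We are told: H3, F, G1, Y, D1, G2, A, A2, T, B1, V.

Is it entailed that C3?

No

Forward chaining from the given facts derives: H1, X, F2, S, H2, E1, G3, E2, C1, B, P, W, B3, N, H.
The only rule concluding C3 is R12, which needs R; that is never established.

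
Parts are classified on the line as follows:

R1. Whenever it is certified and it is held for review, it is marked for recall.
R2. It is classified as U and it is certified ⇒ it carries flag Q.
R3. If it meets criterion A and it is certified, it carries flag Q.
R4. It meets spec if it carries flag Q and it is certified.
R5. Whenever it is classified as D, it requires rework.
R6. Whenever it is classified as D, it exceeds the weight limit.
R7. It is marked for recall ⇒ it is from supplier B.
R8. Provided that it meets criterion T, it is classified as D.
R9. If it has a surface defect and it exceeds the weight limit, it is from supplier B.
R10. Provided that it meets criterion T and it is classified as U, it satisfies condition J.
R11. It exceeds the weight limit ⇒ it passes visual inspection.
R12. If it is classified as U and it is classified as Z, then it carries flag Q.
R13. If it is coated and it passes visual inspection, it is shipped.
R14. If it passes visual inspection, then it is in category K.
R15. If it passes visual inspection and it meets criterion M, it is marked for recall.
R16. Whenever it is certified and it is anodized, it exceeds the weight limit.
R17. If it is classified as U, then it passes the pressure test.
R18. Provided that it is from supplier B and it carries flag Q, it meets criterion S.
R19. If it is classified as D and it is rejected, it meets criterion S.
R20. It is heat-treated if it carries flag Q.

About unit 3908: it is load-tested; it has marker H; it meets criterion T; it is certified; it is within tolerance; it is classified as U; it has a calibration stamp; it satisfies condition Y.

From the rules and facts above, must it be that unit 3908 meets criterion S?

Forward chaining from the given facts derives: carries flag Q, meets spec, is classified as D, satisfies condition J, passes the pressure test, is heat-treated, requires rework, exceeds the weight limit, passes visual inspection, is in category K.
Rules concluding "it meets criterion S": R18 needs "it is from supplier B"; R19 needs "it is rejected" — none of these are established.

No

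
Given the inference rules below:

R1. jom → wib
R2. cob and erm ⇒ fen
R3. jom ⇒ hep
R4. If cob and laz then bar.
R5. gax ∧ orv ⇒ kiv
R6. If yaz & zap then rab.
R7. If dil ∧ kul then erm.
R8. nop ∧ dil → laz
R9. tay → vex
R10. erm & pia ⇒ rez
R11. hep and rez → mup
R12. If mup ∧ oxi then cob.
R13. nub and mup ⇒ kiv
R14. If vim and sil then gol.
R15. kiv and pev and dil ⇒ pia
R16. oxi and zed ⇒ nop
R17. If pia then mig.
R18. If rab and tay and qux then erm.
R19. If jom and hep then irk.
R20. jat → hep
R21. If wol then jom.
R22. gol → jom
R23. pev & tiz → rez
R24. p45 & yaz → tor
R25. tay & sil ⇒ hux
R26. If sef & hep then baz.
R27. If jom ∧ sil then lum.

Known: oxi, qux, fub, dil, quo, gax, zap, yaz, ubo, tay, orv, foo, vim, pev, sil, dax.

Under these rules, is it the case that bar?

No

Forward chaining from the given facts derives: kiv, rab, vex, gol, pia, mig, erm, jom, hux, lum, wib, hep, rez, mup, cob, irk, fen.
The only rule concluding bar is R4, which needs laz; that is never established.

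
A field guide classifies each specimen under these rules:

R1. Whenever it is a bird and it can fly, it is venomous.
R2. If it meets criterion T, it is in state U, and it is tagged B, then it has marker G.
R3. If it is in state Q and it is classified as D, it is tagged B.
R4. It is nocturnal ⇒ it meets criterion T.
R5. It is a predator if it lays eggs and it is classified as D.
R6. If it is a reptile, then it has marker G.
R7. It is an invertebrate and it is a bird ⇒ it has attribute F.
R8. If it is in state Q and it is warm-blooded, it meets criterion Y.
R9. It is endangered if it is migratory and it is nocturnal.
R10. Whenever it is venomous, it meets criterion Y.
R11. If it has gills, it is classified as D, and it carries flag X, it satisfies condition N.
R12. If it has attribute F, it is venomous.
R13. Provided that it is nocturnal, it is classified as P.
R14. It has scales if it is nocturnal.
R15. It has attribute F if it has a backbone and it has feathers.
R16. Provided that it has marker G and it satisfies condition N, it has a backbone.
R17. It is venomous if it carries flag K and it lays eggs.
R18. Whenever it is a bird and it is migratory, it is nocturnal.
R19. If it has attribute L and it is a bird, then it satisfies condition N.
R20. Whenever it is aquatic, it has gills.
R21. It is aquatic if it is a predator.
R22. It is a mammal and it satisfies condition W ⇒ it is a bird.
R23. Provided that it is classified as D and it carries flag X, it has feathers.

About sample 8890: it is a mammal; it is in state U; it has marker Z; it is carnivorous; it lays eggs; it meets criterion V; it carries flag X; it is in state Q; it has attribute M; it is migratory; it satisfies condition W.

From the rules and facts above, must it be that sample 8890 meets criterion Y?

Forward chaining from the given facts derives: is a bird, is nocturnal, meets criterion T, is endangered, is classified as P, has scales.
Rules concluding "it meets criterion Y": R8 needs "it is warm-blooded"; R10 needs "it is venomous" — none of these are established.

No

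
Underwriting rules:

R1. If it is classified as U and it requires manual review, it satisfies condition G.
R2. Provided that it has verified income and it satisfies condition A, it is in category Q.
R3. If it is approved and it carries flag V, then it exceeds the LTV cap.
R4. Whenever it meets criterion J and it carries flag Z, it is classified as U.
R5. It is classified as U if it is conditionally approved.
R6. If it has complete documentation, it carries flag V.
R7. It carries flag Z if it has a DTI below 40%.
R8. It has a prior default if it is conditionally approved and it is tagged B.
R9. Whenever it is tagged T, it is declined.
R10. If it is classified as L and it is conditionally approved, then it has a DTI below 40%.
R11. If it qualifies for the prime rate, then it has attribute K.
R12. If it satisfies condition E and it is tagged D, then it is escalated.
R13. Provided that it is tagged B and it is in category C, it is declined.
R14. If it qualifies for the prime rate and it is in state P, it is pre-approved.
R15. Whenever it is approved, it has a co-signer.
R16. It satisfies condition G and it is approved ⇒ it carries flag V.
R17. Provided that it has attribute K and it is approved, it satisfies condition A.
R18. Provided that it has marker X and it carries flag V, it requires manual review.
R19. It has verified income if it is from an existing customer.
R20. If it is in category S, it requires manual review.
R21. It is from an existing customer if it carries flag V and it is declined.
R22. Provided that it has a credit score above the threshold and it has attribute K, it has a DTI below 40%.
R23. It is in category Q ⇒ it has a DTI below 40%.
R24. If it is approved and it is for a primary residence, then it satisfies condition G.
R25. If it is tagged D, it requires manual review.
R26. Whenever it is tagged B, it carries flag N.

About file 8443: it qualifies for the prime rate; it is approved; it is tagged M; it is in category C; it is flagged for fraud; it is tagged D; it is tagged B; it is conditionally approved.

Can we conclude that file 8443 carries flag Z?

By R5 (it is conditionally approved): it is classified as U.
By R11 (it qualifies for the prime rate): it has attribute K.
By R13 (it is tagged B, it is in category C): it is declined.
By R17 (it has attribute K, it is approved): it satisfies condition A.
By R25 (it is tagged D): it requires manual review.
By R1 (it is classified as U, it requires manual review): it satisfies condition G.
By R16 (it satisfies condition G, it is approved): it carries flag V.
By R21 (it carries flag V, it is declined): it is from an existing customer.
By R19 (it is from an existing customer): it has verified income.
By R2 (it has verified income, it satisfies condition A): it is in category Q.
By R23 (it is in category Q): it has a DTI below 40%.
By R7 (it has a DTI below 40%): it carries flag Z.

Yes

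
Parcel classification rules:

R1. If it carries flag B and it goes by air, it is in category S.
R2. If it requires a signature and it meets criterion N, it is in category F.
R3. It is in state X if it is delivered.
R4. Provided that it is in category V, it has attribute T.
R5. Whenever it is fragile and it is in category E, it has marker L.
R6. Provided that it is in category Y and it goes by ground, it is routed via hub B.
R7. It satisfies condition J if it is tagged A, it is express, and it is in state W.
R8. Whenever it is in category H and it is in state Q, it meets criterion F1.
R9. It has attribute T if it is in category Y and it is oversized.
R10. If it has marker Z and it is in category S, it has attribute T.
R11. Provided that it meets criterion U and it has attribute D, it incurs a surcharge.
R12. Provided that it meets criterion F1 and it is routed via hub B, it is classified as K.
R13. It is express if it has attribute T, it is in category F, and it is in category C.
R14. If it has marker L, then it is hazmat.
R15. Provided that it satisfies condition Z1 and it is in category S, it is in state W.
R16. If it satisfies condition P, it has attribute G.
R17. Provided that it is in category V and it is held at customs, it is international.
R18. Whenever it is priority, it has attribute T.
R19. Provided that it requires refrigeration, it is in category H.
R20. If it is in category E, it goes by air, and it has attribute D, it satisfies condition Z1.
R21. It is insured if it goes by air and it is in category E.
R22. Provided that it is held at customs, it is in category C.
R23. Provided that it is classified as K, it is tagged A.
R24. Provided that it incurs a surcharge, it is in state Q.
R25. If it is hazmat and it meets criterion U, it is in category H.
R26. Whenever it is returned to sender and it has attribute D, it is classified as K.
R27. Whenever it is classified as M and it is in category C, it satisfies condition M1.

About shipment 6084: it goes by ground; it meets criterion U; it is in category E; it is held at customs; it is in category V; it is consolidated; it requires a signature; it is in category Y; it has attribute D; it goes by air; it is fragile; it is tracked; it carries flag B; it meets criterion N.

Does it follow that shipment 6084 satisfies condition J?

Yes

By R1 (it carries flag B, it goes by air): it is in category S.
By R2 (it requires a signature, it meets criterion N): it is in category F.
By R4 (it is in category V): it has attribute T.
By R5 (it is fragile, it is in category E): it has marker L.
By R6 (it is in category Y, it goes by ground): it is routed via hub B.
By R11 (it meets criterion U, it has attribute D): it incurs a surcharge.
By R14 (it has marker L): it is hazmat.
By R20 (it is in category E, it goes by air, it has attribute D): it satisfies condition Z1.
By R22 (it is held at customs): it is in category C.
By R24 (it incurs a surcharge): it is in state Q.
By R25 (it is hazmat, it meets criterion U): it is in category H.
By R8 (it is in category H, it is in state Q): it meets criterion F1.
By R12 (it meets criterion F1, it is routed via hub B): it is classified as K.
By R13 (it has attribute T, it is in category F, it is in category C): it is express.
By R15 (it satisfies condition Z1, it is in category S): it is in state W.
By R23 (it is classified as K): it is tagged A.
By R7 (it is tagged A, it is express, it is in state W): it satisfies condition J.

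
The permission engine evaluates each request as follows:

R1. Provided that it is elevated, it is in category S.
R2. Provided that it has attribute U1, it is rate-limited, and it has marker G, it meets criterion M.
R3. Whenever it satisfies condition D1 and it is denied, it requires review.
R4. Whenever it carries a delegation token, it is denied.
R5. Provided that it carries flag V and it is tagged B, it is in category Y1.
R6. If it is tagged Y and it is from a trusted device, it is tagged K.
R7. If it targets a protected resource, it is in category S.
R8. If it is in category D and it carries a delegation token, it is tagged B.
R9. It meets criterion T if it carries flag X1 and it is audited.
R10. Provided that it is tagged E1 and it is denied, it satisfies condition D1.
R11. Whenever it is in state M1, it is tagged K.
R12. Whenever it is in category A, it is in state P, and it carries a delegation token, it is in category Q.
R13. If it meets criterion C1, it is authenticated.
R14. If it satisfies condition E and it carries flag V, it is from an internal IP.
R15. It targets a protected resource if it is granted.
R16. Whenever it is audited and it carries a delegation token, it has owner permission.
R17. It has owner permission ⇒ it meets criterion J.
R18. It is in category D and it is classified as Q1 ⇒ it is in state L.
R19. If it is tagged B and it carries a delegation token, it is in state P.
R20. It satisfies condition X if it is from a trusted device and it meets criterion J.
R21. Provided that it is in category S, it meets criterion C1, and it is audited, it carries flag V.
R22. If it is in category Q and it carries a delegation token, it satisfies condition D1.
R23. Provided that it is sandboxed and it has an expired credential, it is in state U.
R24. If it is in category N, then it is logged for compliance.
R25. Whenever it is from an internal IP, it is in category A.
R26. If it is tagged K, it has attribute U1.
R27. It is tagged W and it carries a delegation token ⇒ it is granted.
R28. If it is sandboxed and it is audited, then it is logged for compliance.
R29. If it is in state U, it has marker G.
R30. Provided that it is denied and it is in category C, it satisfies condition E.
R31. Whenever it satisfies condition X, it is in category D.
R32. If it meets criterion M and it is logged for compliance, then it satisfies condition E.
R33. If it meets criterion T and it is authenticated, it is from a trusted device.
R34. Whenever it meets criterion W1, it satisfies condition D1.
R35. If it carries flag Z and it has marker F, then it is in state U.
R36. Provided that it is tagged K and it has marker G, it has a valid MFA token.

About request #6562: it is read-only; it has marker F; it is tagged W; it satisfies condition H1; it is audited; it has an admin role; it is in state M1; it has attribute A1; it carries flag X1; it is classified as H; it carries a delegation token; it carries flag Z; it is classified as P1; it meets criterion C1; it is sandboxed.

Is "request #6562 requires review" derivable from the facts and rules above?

No

Forward chaining from the given facts derives: is denied, meets criterion T, is tagged K, is authenticated, has owner permission, meets criterion J, has attribute U1, is granted, is logged for compliance, is from a trusted device, is in state U, targets a protected resource, satisfies condition X, has marker G, is in category D, has a valid MFA token, is in category S, is tagged B, is in state P, carries flag V, is in category Y1.
The only rule concluding "it requires review" is R3, which needs "it satisfies condition D1"; that is never established.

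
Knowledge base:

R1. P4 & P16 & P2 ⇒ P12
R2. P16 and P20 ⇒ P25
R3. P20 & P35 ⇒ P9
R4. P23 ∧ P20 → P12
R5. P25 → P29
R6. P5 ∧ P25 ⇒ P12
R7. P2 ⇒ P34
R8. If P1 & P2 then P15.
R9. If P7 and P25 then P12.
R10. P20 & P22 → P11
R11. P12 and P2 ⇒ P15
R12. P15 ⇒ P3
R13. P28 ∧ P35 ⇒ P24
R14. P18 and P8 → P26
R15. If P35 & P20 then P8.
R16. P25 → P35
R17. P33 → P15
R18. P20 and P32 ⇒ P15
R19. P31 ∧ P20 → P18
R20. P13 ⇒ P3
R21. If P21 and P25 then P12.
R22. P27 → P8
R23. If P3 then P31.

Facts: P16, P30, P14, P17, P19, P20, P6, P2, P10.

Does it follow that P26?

No

Forward chaining from the given facts derives: P25, P29, P34, P35, P9, P8.
The only rule concluding P26 is R14, which needs P18; that is never established.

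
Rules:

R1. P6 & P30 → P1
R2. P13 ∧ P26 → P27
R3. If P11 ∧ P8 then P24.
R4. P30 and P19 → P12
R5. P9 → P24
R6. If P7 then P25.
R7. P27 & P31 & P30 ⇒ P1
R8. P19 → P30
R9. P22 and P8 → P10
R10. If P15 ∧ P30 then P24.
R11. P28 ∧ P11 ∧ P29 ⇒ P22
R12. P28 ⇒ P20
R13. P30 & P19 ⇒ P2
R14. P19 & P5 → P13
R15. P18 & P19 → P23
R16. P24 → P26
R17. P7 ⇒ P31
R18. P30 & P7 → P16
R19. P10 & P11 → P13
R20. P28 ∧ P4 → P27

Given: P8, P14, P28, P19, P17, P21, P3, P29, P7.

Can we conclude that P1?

No

Forward chaining from the given facts derives: P25, P30, P20, P2, P31, P16, P12.
Rules concluding P1: R1 needs P6; R7 needs P27 — none of these are established.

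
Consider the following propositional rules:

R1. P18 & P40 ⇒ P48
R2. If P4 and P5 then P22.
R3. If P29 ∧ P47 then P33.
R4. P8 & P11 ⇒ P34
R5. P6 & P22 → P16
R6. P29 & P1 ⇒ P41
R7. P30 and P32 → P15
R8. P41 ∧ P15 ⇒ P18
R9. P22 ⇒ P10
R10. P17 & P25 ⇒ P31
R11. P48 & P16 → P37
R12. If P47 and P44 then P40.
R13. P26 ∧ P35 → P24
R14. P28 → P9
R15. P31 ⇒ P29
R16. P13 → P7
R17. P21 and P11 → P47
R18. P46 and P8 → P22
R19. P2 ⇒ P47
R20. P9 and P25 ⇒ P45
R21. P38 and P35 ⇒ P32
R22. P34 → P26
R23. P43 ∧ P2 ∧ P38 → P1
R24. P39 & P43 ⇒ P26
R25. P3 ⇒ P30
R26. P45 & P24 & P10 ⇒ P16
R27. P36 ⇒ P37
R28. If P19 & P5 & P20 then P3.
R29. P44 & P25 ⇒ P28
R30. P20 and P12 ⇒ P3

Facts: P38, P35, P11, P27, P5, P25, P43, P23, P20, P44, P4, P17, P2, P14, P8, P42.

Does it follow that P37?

No

Forward chaining from the given facts derives: P22, P34, P10, P31, P29, P47, P32, P26, P1, P28, P33, P41, P40, P24, P9, P45, P16.
Rules concluding P37: R11 needs P48; R27 needs P36 — none of these are established.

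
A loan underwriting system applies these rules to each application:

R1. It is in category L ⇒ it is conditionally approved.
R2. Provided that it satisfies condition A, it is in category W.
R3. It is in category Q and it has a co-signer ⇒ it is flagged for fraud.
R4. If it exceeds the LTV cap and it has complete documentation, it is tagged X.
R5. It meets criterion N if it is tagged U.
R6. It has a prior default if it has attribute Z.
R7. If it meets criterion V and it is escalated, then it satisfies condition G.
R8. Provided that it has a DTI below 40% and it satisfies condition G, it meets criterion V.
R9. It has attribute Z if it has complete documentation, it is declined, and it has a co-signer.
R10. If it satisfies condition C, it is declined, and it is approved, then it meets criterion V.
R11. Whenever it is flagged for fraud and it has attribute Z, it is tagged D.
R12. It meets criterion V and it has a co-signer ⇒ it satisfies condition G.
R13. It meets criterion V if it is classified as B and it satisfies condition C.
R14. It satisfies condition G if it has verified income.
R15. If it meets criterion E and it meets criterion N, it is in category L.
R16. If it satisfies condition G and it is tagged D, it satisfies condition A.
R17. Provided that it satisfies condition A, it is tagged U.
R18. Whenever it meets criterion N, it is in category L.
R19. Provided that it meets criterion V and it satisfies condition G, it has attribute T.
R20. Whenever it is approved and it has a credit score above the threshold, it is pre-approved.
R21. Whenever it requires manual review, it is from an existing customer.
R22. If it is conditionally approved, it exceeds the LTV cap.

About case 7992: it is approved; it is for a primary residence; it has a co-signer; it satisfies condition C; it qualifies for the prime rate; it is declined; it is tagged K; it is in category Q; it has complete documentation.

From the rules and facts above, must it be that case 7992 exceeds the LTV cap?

Yes

By R3 (it is in category Q, it has a co-signer): it is flagged for fraud.
By R9 (it has complete documentation, it is declined, it has a co-signer): it has attribute Z.
By R10 (it satisfies condition C, it is declined, it is approved): it meets criterion V.
By R11 (it is flagged for fraud, it has attribute Z): it is tagged D.
By R12 (it meets criterion V, it has a co-signer): it satisfies condition G.
By R16 (it satisfies condition G, it is tagged D): it satisfies condition A.
By R17 (it satisfies condition A): it is tagged U.
By R5 (it is tagged U): it meets criterion N.
By R18 (it meets criterion N): it is in category L.
By R1 (it is in category L): it is conditionally approved.
By R22 (it is conditionally approved): it exceeds the LTV cap.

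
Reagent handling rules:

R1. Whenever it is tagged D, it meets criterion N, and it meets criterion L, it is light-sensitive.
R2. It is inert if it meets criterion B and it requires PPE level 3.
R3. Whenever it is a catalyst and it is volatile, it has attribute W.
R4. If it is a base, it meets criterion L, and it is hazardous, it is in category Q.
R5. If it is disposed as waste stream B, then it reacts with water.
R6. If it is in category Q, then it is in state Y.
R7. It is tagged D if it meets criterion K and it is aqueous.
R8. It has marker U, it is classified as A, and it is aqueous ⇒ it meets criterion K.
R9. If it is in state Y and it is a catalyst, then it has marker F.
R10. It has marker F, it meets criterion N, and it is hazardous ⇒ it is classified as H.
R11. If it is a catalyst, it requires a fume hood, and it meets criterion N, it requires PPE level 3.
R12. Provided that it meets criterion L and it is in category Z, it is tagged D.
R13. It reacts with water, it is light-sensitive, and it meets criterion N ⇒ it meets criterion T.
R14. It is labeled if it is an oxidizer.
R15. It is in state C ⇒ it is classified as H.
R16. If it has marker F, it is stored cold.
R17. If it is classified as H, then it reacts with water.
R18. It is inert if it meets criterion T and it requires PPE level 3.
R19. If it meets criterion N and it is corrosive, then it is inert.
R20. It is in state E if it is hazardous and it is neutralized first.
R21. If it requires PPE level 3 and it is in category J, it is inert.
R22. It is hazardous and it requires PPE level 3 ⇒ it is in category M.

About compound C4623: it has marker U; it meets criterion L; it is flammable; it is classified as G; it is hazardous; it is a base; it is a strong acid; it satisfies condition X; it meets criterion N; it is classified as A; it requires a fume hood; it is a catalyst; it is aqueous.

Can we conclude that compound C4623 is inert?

Yes

By R4 (it is a base, it meets criterion L, it is hazardous): it is in category Q.
By R6 (it is in category Q): it is in state Y.
By R8 (it has marker U, it is classified as A, it is aqueous): it meets criterion K.
By R9 (it is in state Y, it is a catalyst): it has marker F.
By R10 (it has marker F, it meets criterion N, it is hazardous): it is classified as H.
By R11 (it is a catalyst, it requires a fume hood, it meets criterion N): it requires PPE level 3.
By R17 (it is classified as H): it reacts with water.
By R7 (it meets criterion K, it is aqueous): it is tagged D.
By R1 (it is tagged D, it meets criterion N, it meets criterion L): it is light-sensitive.
By R13 (it reacts with water, it is light-sensitive, it meets criterion N): it meets criterion T.
By R18 (it meets criterion T, it requires PPE level 3): it is inert.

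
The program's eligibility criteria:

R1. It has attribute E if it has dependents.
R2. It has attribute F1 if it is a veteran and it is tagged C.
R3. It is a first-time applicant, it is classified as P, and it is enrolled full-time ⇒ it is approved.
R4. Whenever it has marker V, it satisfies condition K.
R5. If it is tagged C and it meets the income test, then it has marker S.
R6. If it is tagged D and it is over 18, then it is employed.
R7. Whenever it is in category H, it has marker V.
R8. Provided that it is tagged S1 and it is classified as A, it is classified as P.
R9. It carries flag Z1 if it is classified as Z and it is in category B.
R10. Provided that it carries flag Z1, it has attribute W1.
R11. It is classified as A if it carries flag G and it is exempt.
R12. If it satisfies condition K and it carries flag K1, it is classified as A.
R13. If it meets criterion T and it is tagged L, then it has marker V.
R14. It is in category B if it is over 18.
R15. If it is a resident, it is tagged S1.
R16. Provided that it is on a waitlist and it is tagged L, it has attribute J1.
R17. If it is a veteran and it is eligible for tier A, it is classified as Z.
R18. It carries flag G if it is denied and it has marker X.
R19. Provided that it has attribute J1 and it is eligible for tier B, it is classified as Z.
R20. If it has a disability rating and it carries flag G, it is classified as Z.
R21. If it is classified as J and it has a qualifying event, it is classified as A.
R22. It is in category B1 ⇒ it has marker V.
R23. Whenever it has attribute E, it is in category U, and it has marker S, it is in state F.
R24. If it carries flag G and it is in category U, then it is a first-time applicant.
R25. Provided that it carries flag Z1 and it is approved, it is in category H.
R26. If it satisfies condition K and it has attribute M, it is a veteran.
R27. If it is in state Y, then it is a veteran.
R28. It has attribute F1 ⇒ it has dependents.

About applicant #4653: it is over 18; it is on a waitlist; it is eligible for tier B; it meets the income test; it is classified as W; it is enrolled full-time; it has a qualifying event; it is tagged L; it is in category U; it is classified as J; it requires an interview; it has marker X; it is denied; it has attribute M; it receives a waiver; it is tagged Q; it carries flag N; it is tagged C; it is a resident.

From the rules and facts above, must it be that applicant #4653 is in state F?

Yes

By R5 (it is tagged C, it meets the income test): it has marker S.
By R14 (it is over 18): it is in category B.
By R15 (it is a resident): it is tagged S1.
By R16 (it is on a waitlist, it is tagged L): it has attribute J1.
By R18 (it is denied, it has marker X): it carries flag G.
By R19 (it has attribute J1, it is eligible for tier B): it is classified as Z.
By R21 (it is classified as J, it has a qualifying event): it is classified as A.
By R24 (it carries flag G, it is in category U): it is a first-time applicant.
By R8 (it is tagged S1, it is classified as A): it is classified as P.
By R9 (it is classified as Z, it is in category B): it carries flag Z1.
By R3 (it is a first-time applicant, it is classified as P, it is enrolled full-time): it is approved.
By R25 (it carries flag Z1, it is approved): it is in category H.
By R7 (it is in category H): it has marker V.
By R4 (it has marker V): it satisfies condition K.
By R26 (it satisfies condition K, it has attribute M): it is a veteran.
By R2 (it is a veteran, it is tagged C): it has attribute F1.
By R28 (it has attribute F1): it has dependents.
By R1 (it has dependents): it has attribute E.
By R23 (it has attribute E, it is in category U, it has marker S): it is in state F.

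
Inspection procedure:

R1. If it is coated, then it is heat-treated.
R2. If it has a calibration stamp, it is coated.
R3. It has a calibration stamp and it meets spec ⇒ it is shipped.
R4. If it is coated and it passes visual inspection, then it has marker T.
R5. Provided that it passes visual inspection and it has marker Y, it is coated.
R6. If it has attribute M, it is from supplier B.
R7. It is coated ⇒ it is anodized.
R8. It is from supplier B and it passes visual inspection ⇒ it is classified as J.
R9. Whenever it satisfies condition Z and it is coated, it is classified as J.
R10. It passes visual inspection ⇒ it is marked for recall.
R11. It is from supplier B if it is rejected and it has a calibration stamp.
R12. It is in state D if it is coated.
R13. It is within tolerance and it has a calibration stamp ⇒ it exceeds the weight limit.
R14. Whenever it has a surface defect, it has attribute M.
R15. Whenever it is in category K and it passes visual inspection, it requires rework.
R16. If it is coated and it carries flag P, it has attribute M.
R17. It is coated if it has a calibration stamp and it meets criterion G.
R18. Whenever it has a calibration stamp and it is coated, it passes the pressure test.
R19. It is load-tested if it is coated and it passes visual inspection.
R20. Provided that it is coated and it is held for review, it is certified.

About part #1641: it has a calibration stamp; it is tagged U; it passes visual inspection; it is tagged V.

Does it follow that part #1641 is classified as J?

Forward chaining from the given facts derives: is coated, has marker T, is anodized, is marked for recall, is in state D, passes the pressure test, is load-tested, is heat-treated.
Rules concluding "it is classified as J": R8 needs "it is from supplier B"; R9 needs "it satisfies condition Z" — none of these are established.

No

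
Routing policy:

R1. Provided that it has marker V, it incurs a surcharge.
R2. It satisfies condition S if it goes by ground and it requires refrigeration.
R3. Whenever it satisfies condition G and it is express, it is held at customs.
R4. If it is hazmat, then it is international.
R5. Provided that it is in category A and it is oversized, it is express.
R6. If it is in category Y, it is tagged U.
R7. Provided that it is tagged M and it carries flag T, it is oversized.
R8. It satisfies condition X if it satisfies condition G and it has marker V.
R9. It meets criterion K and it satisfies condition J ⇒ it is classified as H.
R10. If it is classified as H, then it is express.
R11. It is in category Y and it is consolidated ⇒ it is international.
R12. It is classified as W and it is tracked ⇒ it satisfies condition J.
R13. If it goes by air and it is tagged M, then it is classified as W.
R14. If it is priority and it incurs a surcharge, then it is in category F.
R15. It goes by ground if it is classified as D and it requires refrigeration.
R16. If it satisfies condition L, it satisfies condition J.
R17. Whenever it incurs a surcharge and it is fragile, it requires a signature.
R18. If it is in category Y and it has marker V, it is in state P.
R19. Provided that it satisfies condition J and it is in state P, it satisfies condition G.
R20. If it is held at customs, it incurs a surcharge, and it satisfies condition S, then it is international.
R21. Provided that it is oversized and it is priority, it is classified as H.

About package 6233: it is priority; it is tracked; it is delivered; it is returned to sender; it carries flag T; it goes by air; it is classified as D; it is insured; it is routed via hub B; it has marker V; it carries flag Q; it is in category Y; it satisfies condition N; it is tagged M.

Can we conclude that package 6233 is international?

Forward chaining from the given facts derives: incurs a surcharge, is tagged U, is oversized, is classified as W, is in category F, is in state P, is classified as H, is express, satisfies condition J, satisfies condition G, is held at customs, satisfies condition X.
Rules concluding "it is international": R4 needs "it is hazmat"; R11 needs "it is consolidated"; R20 needs "it satisfies condition S" — none of these are established.

No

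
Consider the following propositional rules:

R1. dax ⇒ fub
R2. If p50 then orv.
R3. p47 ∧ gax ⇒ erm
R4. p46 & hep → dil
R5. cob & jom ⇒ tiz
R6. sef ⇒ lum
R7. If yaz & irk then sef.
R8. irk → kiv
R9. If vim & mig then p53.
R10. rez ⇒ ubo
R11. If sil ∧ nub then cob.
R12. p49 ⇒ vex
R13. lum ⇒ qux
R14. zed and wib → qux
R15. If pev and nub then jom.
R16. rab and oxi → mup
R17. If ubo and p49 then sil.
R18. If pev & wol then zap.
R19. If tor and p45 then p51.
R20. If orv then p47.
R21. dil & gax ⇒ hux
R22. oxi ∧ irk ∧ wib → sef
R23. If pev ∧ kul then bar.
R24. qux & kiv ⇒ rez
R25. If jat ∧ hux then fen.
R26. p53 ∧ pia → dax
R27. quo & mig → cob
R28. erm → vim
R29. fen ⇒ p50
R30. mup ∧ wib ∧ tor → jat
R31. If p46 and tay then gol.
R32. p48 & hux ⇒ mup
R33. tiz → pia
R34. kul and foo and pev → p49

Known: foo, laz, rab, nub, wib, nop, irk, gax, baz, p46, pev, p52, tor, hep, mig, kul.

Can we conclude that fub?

No

Forward chaining from the given facts derives: dil, kiv, jom, hux, bar, p49, vex.
The only rule concluding fub is R1, which needs dax; that is never established.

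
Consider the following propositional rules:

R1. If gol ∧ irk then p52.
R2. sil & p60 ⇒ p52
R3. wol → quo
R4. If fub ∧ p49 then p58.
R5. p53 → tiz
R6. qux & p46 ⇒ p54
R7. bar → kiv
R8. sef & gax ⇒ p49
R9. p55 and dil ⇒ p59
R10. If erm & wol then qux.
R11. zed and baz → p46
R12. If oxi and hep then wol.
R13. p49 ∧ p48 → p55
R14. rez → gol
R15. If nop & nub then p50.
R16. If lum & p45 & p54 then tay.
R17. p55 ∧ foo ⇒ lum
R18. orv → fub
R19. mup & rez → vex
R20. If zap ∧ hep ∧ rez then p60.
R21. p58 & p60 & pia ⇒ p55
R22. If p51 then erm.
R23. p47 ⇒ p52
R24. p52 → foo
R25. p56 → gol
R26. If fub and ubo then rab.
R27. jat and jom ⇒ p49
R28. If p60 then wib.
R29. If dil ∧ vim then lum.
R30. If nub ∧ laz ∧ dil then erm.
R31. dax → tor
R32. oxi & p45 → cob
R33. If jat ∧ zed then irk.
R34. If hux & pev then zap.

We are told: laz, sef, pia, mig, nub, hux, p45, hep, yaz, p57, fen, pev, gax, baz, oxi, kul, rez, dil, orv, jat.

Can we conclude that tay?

No

Forward chaining from the given facts derives: p49, wol, gol, fub, erm, cob, zap, quo, p58, qux, p60, p55, wib, p59.
The only rule concluding tay is R16, which needs lum; that is never established.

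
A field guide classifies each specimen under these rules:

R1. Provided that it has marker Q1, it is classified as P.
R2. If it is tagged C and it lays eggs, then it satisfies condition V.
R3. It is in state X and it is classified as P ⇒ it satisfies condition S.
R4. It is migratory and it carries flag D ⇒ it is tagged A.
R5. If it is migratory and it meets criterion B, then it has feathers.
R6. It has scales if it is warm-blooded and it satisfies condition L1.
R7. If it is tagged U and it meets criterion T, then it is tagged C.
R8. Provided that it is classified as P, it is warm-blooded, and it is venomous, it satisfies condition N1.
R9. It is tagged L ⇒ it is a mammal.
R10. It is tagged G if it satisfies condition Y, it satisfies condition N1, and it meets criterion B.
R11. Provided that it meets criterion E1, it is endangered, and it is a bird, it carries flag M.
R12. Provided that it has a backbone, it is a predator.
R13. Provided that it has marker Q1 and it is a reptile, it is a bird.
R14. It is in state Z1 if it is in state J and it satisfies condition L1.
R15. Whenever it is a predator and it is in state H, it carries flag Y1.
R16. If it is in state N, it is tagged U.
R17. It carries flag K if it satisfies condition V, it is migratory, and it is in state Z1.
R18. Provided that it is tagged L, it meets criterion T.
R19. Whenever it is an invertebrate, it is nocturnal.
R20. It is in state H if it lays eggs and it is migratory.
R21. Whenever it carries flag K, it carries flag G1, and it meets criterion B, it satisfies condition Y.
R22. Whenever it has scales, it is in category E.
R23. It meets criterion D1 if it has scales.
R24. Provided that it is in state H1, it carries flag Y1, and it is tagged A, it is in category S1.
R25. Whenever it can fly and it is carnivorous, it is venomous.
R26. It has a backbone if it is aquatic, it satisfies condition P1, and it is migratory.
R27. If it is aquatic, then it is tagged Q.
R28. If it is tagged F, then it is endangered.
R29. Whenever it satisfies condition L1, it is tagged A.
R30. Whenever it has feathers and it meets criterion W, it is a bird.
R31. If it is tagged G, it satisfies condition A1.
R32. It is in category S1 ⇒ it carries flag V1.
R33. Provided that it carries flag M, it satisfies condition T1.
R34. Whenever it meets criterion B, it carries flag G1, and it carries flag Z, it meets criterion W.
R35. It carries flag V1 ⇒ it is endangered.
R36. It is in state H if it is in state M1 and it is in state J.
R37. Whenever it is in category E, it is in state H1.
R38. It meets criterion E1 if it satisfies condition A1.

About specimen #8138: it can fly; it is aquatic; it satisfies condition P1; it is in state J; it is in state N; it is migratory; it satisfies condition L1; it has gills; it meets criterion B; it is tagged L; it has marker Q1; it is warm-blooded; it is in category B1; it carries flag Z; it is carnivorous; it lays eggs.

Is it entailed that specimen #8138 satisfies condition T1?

No

Forward chaining from the given facts derives: is classified as P, has feathers, has scales, is a mammal, is in state Z1, is tagged U, meets criterion T, is in state H, is in category E, meets criterion D1, is venomous, has a backbone, is tagged Q, is tagged A, is in state H1, is tagged C, satisfies condition N1, is a predator, carries flag Y1, is in category S1, carries flag V1, is endangered, satisfies condition V, carries flag K.
The only rule concluding "it satisfies condition T1" is R33, which needs "it carries flag M"; that is never established.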